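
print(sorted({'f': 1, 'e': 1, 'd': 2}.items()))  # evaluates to [('d', 2), ('e', 1), ('f', 1)]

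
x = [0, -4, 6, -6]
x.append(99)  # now [0, -4, 6, -6, 99]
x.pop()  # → 99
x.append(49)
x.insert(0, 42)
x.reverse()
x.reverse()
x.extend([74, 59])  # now [42, 0, -4, 6, -6, 49, 74, 59]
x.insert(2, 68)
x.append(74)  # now [42, 0, 68, -4, 6, -6, 49, 74, 59, 74]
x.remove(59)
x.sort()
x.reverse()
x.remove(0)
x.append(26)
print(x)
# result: [74, 74, 68, 49, 42, 6, -4, -6, 26]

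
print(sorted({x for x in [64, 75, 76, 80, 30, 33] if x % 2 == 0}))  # [30, 64, 76, 80]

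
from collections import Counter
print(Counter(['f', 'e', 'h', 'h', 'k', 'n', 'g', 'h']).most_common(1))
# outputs [('h', 3)]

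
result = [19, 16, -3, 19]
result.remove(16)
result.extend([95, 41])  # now [19, -3, 19, 95, 41]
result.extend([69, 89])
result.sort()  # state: [-3, 19, 19, 41, 69, 89, 95]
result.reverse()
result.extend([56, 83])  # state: [95, 89, 69, 41, 19, 19, -3, 56, 83]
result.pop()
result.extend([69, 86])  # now [95, 89, 69, 41, 19, 19, -3, 56, 69, 86]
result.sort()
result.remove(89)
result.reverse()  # [95, 86, 69, 69, 56, 41, 19, 19, -3]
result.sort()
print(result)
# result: [-3, 19, 19, 41, 56, 69, 69, 86, 95]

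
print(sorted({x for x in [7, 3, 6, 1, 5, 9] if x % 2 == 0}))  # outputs [6]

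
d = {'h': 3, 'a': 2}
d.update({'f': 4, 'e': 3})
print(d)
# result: {'h': 3, 'a': 2, 'f': 4, 'e': 3}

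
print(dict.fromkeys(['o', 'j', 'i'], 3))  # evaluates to {'o': 3, 'j': 3, 'i': 3}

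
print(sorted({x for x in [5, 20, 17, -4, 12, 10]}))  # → [-4, 5, 10, 12, 17, 20]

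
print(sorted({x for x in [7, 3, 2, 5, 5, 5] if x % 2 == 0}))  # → [2]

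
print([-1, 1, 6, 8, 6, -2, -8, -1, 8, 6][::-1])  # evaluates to [6, 8, -1, -8, -2, 6, 8, 6, 1, -1]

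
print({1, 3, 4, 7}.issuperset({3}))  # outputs True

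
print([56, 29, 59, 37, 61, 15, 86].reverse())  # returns None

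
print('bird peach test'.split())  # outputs ['bird', 'peach', 'test']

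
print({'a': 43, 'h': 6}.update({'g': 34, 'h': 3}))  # None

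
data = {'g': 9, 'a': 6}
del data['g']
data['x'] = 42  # {'a': 6, 'x': 42}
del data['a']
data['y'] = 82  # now {'x': 42, 'y': 82}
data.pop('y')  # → 82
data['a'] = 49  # {'x': 42, 'a': 49}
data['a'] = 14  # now {'x': 42, 'a': 14}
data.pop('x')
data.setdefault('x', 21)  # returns 21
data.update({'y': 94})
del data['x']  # {'a': 14, 'y': 94}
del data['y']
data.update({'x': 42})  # {'a': 14, 'x': 42}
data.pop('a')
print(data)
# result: {'x': 42}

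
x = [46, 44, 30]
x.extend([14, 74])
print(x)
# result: [46, 44, 30, 14, 74]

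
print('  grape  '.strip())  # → grape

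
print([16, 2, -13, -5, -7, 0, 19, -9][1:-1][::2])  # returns [2, -5, 0]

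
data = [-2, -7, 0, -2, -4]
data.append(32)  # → [-2, -7, 0, -2, -4, 32]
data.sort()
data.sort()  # [-7, -4, -2, -2, 0, 32]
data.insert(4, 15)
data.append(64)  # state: [-7, -4, -2, -2, 15, 0, 32, 64]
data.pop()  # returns 64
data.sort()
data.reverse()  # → [32, 15, 0, -2, -2, -4, -7]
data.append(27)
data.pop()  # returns 27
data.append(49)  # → [32, 15, 0, -2, -2, -4, -7, 49]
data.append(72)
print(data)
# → [32, 15, 0, -2, -2, -4, -7, 49, 72]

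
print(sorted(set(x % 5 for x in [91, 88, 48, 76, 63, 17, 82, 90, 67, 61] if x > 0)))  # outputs [0, 1, 2, 3]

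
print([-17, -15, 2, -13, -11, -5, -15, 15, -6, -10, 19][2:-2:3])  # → [2, -5, -6]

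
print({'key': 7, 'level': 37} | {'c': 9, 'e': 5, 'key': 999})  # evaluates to {'key': 999, 'level': 37, 'c': 9, 'e': 5}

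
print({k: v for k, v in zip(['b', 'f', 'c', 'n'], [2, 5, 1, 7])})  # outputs {'b': 2, 'f': 5, 'c': 1, 'n': 7}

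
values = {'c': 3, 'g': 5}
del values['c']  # {'g': 5}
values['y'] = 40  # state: {'g': 5, 'y': 40}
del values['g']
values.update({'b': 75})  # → {'y': 40, 'b': 75}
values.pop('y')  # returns 40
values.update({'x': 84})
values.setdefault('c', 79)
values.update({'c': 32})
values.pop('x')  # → 84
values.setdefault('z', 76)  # 76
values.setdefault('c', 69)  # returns 32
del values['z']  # {'b': 75, 'c': 32}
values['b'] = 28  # {'b': 28, 'c': 32}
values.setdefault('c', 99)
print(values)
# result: {'b': 28, 'c': 32}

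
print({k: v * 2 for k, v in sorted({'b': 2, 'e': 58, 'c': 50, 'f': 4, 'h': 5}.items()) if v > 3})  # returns {'c': 100, 'e': 116, 'f': 8, 'h': 10}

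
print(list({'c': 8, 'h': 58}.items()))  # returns [('c', 8), ('h', 58)]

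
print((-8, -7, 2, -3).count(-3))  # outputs 1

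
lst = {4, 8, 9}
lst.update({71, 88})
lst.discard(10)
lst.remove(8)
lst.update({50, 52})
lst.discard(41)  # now {4, 9, 50, 52, 71, 88}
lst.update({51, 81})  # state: {4, 9, 50, 51, 52, 71, 81, 88}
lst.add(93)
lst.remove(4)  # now {9, 50, 51, 52, 71, 81, 88, 93}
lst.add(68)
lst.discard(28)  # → {9, 50, 51, 52, 68, 71, 81, 88, 93}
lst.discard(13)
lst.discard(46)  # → {9, 50, 51, 52, 68, 71, 81, 88, 93}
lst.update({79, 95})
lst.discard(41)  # {9, 50, 51, 52, 68, 71, 79, 81, 88, 93, 95}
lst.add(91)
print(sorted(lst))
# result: [9, 50, 51, 52, 68, 71, 79, 81, 88, 91, 93, 95]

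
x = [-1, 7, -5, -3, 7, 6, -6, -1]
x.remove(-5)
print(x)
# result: [-1, 7, -3, 7, 6, -6, -1]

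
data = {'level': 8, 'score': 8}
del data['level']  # {'score': 8}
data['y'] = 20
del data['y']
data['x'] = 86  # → {'score': 8, 'x': 86}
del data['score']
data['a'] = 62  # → {'x': 86, 'a': 62}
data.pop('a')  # 62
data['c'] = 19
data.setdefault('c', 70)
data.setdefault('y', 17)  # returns 17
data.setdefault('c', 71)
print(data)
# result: {'x': 86, 'c': 19, 'y': 17}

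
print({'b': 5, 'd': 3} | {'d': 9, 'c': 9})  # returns {'b': 5, 'd': 9, 'c': 9}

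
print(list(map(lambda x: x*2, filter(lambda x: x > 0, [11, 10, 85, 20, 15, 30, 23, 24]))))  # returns [22, 20, 170, 40, 30, 60, 46, 48]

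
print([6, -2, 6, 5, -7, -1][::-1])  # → [-1, -7, 5, 6, -2, 6]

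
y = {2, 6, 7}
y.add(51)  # {2, 6, 7, 51}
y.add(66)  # {2, 6, 7, 51, 66}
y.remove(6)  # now {2, 7, 51, 66}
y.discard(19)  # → {2, 7, 51, 66}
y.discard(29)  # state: {2, 7, 51, 66}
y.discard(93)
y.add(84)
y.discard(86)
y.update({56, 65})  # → {2, 7, 51, 56, 65, 66, 84}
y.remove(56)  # {2, 7, 51, 65, 66, 84}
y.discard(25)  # {2, 7, 51, 65, 66, 84}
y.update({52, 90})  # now {2, 7, 51, 52, 65, 66, 84, 90}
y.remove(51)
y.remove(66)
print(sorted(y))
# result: [2, 7, 52, 65, 84, 90]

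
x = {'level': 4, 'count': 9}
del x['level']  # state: {'count': 9}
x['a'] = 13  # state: {'count': 9, 'a': 13}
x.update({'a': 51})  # {'count': 9, 'a': 51}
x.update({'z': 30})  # {'count': 9, 'a': 51, 'z': 30}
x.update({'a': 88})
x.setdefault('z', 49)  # 30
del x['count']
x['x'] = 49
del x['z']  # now {'a': 88, 'x': 49}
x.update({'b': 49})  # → {'a': 88, 'x': 49, 'b': 49}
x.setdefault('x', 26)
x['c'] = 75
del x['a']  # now {'x': 49, 'b': 49, 'c': 75}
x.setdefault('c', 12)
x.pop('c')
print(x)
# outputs {'x': 49, 'b': 49}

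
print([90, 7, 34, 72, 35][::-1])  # [35, 72, 34, 7, 90]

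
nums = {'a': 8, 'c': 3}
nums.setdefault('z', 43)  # 43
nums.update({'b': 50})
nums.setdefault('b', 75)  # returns 50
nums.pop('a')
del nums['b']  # {'c': 3, 'z': 43}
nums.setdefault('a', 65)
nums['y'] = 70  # {'c': 3, 'z': 43, 'a': 65, 'y': 70}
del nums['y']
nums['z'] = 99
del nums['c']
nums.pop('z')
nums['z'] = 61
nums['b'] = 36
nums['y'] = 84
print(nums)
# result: {'a': 65, 'z': 61, 'b': 36, 'y': 84}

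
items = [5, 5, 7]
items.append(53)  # [5, 5, 7, 53]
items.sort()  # [5, 5, 7, 53]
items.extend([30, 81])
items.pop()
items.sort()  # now [5, 5, 7, 30, 53]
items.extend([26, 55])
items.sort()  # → [5, 5, 7, 26, 30, 53, 55]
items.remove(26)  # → [5, 5, 7, 30, 53, 55]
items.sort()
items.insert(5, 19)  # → [5, 5, 7, 30, 53, 19, 55]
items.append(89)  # [5, 5, 7, 30, 53, 19, 55, 89]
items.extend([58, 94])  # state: [5, 5, 7, 30, 53, 19, 55, 89, 58, 94]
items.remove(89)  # [5, 5, 7, 30, 53, 19, 55, 58, 94]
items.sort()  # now [5, 5, 7, 19, 30, 53, 55, 58, 94]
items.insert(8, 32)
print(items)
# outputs [5, 5, 7, 19, 30, 53, 55, 58, 32, 94]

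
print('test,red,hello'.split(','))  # ['test', 'red', 'hello']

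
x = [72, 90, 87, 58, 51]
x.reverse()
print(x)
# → [51, 58, 87, 90, 72]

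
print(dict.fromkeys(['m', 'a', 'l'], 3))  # {'m': 3, 'a': 3, 'l': 3}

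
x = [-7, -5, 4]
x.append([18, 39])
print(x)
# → [-7, -5, 4, [18, 39]]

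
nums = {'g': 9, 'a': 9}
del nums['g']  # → {'a': 9}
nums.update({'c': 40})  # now {'a': 9, 'c': 40}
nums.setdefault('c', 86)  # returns 40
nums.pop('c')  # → 40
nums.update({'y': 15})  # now {'a': 9, 'y': 15}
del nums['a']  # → {'y': 15}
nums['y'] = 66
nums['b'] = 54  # {'y': 66, 'b': 54}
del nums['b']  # {'y': 66}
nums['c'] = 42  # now {'y': 66, 'c': 42}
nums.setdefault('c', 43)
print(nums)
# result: {'y': 66, 'c': 42}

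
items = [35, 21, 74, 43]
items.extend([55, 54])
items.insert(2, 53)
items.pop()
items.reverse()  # [55, 43, 74, 53, 21, 35]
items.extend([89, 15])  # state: [55, 43, 74, 53, 21, 35, 89, 15]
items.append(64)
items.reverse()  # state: [64, 15, 89, 35, 21, 53, 74, 43, 55]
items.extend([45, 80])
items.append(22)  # [64, 15, 89, 35, 21, 53, 74, 43, 55, 45, 80, 22]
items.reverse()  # [22, 80, 45, 55, 43, 74, 53, 21, 35, 89, 15, 64]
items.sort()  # [15, 21, 22, 35, 43, 45, 53, 55, 64, 74, 80, 89]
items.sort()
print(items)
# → [15, 21, 22, 35, 43, 45, 53, 55, 64, 74, 80, 89]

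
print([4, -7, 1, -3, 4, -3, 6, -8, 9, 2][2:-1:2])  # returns [1, 4, 6, 9]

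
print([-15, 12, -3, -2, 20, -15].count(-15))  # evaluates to 2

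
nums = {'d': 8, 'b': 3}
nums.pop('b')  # 3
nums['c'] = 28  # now {'d': 8, 'c': 28}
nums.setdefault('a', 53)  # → 53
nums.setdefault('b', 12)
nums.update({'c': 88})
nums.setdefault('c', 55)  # 88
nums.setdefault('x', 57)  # 57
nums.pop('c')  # 88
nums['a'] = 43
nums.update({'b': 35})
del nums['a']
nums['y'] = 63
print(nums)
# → {'d': 8, 'b': 35, 'x': 57, 'y': 63}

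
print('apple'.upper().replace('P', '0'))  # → A00LE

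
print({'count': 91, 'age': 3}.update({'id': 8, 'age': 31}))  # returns None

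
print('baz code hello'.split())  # ['baz', 'code', 'hello']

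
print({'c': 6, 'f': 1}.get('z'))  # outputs None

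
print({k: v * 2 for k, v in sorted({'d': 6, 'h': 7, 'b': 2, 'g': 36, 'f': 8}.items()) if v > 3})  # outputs {'d': 12, 'f': 16, 'g': 72, 'h': 14}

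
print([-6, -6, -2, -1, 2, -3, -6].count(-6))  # 3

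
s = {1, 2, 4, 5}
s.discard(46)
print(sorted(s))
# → [1, 2, 4, 5]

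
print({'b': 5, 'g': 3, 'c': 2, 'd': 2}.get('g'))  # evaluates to 3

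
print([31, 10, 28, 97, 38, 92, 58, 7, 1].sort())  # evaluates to None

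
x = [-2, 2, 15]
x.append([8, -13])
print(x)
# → [-2, 2, 15, [8, -13]]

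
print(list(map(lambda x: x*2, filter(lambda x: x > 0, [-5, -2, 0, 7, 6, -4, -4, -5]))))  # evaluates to [14, 12]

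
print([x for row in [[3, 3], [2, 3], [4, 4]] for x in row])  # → [3, 3, 2, 3, 4, 4]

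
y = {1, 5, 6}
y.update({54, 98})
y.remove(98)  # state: {1, 5, 6, 54}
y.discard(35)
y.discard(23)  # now {1, 5, 6, 54}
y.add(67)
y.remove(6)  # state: {1, 5, 54, 67}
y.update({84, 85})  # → {1, 5, 54, 67, 84, 85}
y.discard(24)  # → {1, 5, 54, 67, 84, 85}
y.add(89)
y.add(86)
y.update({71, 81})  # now {1, 5, 54, 67, 71, 81, 84, 85, 86, 89}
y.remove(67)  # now {1, 5, 54, 71, 81, 84, 85, 86, 89}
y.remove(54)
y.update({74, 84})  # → {1, 5, 71, 74, 81, 84, 85, 86, 89}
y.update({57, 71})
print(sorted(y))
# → [1, 5, 57, 71, 74, 81, 84, 85, 86, 89]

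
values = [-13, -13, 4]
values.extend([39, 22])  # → [-13, -13, 4, 39, 22]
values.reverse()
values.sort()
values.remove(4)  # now [-13, -13, 22, 39]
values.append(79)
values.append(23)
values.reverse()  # [23, 79, 39, 22, -13, -13]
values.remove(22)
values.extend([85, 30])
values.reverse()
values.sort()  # [-13, -13, 23, 30, 39, 79, 85]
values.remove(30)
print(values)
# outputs [-13, -13, 23, 39, 79, 85]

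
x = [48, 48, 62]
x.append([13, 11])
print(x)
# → [48, 48, 62, [13, 11]]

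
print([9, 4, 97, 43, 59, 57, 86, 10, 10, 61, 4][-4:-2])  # [10, 10]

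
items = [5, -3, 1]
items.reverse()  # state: [1, -3, 5]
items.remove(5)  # [1, -3]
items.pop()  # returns -3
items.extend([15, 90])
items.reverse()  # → [90, 15, 1]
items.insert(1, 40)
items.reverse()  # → [1, 15, 40, 90]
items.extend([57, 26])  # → [1, 15, 40, 90, 57, 26]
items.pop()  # 26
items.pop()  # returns 57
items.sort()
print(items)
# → [1, 15, 40, 90]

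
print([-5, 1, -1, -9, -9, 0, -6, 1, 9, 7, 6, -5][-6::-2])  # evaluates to [-6, -9, -1, -5]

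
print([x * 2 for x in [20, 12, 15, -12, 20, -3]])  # [40, 24, 30, -24, 40, -6]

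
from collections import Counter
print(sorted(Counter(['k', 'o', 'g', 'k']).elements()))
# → ['g', 'k', 'k', 'o']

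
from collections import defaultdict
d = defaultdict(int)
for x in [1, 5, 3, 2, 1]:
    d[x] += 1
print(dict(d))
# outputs {1: 2, 5: 1, 3: 1, 2: 1}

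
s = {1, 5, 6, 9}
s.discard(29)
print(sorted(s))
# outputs [1, 5, 6, 9]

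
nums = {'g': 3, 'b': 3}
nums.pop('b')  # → 3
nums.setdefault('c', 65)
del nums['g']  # {'c': 65}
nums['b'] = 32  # {'c': 65, 'b': 32}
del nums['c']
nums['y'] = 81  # {'b': 32, 'y': 81}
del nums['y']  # {'b': 32}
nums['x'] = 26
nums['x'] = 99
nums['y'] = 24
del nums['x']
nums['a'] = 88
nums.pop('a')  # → 88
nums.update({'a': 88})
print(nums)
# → {'b': 32, 'y': 24, 'a': 88}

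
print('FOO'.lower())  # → foo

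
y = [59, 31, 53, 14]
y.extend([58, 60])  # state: [59, 31, 53, 14, 58, 60]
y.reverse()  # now [60, 58, 14, 53, 31, 59]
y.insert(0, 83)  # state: [83, 60, 58, 14, 53, 31, 59]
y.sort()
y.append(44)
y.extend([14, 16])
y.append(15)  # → [14, 31, 53, 58, 59, 60, 83, 44, 14, 16, 15]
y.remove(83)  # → [14, 31, 53, 58, 59, 60, 44, 14, 16, 15]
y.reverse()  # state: [15, 16, 14, 44, 60, 59, 58, 53, 31, 14]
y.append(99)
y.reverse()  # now [99, 14, 31, 53, 58, 59, 60, 44, 14, 16, 15]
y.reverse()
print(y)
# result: [15, 16, 14, 44, 60, 59, 58, 53, 31, 14, 99]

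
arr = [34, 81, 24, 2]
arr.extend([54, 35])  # [34, 81, 24, 2, 54, 35]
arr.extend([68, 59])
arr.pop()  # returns 59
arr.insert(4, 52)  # [34, 81, 24, 2, 52, 54, 35, 68]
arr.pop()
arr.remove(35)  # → [34, 81, 24, 2, 52, 54]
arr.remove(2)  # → [34, 81, 24, 52, 54]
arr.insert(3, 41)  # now [34, 81, 24, 41, 52, 54]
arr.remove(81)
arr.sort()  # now [24, 34, 41, 52, 54]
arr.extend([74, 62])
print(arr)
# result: [24, 34, 41, 52, 54, 74, 62]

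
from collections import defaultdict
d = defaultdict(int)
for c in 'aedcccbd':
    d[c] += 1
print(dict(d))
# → {'a': 1, 'e': 1, 'd': 2, 'c': 3, 'b': 1}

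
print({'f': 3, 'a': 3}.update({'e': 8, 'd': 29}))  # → None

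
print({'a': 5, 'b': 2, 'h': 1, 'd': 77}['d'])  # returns 77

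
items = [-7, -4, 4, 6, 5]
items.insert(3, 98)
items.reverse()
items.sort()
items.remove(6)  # [-7, -4, 4, 5, 98]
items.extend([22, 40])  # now [-7, -4, 4, 5, 98, 22, 40]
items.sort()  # [-7, -4, 4, 5, 22, 40, 98]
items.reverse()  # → [98, 40, 22, 5, 4, -4, -7]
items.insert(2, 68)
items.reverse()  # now [-7, -4, 4, 5, 22, 68, 40, 98]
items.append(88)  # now [-7, -4, 4, 5, 22, 68, 40, 98, 88]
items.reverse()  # [88, 98, 40, 68, 22, 5, 4, -4, -7]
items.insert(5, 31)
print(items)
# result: [88, 98, 40, 68, 22, 31, 5, 4, -4, -7]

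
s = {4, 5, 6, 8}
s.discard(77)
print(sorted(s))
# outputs [4, 5, 6, 8]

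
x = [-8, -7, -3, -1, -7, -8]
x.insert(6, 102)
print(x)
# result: [-8, -7, -3, -1, -7, -8, 102]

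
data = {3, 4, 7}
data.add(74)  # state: {3, 4, 7, 74}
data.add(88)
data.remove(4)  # {3, 7, 74, 88}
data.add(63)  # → {3, 7, 63, 74, 88}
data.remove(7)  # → {3, 63, 74, 88}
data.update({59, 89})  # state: {3, 59, 63, 74, 88, 89}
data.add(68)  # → {3, 59, 63, 68, 74, 88, 89}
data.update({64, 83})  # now {3, 59, 63, 64, 68, 74, 83, 88, 89}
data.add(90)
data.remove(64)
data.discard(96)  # {3, 59, 63, 68, 74, 83, 88, 89, 90}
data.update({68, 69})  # {3, 59, 63, 68, 69, 74, 83, 88, 89, 90}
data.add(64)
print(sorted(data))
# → [3, 59, 63, 64, 68, 69, 74, 83, 88, 89, 90]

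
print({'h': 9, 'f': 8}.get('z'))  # None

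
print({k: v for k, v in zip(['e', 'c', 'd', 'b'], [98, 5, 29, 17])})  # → {'e': 98, 'c': 5, 'd': 29, 'b': 17}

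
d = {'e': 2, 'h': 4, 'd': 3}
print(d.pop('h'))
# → 4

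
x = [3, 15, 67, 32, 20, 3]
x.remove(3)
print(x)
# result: [15, 67, 32, 20, 3]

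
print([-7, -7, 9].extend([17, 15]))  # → None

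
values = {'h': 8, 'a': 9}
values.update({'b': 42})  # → {'h': 8, 'a': 9, 'b': 42}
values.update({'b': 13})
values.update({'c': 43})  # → {'h': 8, 'a': 9, 'b': 13, 'c': 43}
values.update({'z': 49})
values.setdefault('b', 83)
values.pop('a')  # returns 9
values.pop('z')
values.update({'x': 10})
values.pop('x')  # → 10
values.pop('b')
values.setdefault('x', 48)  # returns 48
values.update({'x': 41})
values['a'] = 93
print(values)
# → {'h': 8, 'c': 43, 'x': 41, 'a': 93}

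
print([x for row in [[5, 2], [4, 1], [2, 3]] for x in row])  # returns [5, 2, 4, 1, 2, 3]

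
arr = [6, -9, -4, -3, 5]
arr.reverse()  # [5, -3, -4, -9, 6]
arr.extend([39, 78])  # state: [5, -3, -4, -9, 6, 39, 78]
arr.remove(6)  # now [5, -3, -4, -9, 39, 78]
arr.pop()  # 78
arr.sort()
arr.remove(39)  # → [-9, -4, -3, 5]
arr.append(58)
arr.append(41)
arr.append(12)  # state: [-9, -4, -3, 5, 58, 41, 12]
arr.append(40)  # [-9, -4, -3, 5, 58, 41, 12, 40]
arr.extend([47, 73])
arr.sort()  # [-9, -4, -3, 5, 12, 40, 41, 47, 58, 73]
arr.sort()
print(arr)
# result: [-9, -4, -3, 5, 12, 40, 41, 47, 58, 73]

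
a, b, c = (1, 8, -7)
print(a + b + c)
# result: 2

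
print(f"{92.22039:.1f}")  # 92.2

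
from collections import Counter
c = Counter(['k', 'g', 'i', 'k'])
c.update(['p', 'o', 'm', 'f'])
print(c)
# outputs Counter({'k': 2, 'g': 1, 'i': 1, 'p': 1, 'o': 1, 'm': 1, 'f': 1})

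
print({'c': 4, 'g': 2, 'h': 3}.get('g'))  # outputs 2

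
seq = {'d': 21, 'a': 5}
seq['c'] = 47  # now {'d': 21, 'a': 5, 'c': 47}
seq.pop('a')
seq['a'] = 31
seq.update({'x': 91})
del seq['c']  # {'d': 21, 'a': 31, 'x': 91}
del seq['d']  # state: {'a': 31, 'x': 91}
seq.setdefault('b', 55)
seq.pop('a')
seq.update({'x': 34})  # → {'x': 34, 'b': 55}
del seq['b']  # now {'x': 34}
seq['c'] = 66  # {'x': 34, 'c': 66}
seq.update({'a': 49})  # {'x': 34, 'c': 66, 'a': 49}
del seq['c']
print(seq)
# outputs {'x': 34, 'a': 49}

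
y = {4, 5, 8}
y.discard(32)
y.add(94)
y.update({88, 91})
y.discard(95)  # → {4, 5, 8, 88, 91, 94}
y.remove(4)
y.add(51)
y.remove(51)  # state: {5, 8, 88, 91, 94}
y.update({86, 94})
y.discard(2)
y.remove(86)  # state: {5, 8, 88, 91, 94}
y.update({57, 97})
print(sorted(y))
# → [5, 8, 57, 88, 91, 94, 97]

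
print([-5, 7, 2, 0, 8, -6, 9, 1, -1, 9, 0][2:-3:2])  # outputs [2, 8, 9]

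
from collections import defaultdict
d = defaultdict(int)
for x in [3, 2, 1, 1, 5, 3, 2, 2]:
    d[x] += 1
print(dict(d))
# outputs {3: 2, 2: 3, 1: 2, 5: 1}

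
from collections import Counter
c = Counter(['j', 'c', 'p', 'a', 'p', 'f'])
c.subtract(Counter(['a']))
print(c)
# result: Counter({'p': 2, 'j': 1, 'c': 1, 'f': 1, 'a': 0})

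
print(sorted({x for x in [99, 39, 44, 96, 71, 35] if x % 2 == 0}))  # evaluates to [44, 96]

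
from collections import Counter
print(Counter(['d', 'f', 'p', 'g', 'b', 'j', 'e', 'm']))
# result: Counter({'d': 1, 'f': 1, 'p': 1, 'g': 1, 'b': 1, 'j': 1, 'e': 1, 'm': 1})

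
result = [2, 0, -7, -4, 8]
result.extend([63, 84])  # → [2, 0, -7, -4, 8, 63, 84]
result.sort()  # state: [-7, -4, 0, 2, 8, 63, 84]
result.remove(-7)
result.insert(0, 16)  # [16, -4, 0, 2, 8, 63, 84]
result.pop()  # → 84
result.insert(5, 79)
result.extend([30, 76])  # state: [16, -4, 0, 2, 8, 79, 63, 30, 76]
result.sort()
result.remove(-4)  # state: [0, 2, 8, 16, 30, 63, 76, 79]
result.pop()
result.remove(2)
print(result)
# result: [0, 8, 16, 30, 63, 76]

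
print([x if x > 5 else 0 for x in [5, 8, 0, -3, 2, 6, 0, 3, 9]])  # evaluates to [0, 8, 0, 0, 0, 6, 0, 0, 9]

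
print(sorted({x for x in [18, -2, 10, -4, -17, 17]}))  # [-17, -4, -2, 10, 17, 18]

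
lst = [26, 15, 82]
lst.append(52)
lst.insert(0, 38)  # [38, 26, 15, 82, 52]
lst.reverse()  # [52, 82, 15, 26, 38]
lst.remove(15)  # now [52, 82, 26, 38]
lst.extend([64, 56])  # [52, 82, 26, 38, 64, 56]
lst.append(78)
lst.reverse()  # [78, 56, 64, 38, 26, 82, 52]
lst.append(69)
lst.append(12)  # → [78, 56, 64, 38, 26, 82, 52, 69, 12]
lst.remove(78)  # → [56, 64, 38, 26, 82, 52, 69, 12]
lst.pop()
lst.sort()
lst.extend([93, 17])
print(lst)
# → [26, 38, 52, 56, 64, 69, 82, 93, 17]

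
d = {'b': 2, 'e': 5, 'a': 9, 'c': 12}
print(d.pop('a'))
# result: 9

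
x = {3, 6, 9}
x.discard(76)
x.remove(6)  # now {3, 9}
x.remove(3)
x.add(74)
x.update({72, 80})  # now {9, 72, 74, 80}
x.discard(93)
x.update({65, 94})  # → {9, 65, 72, 74, 80, 94}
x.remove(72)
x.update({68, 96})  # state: {9, 65, 68, 74, 80, 94, 96}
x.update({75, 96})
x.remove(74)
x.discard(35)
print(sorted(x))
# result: [9, 65, 68, 75, 80, 94, 96]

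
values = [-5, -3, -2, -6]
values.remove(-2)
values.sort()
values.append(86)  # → [-6, -5, -3, 86]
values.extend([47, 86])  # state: [-6, -5, -3, 86, 47, 86]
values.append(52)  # [-6, -5, -3, 86, 47, 86, 52]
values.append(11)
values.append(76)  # [-6, -5, -3, 86, 47, 86, 52, 11, 76]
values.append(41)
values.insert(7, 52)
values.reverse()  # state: [41, 76, 11, 52, 52, 86, 47, 86, -3, -5, -6]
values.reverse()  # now [-6, -5, -3, 86, 47, 86, 52, 52, 11, 76, 41]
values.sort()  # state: [-6, -5, -3, 11, 41, 47, 52, 52, 76, 86, 86]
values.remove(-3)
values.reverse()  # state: [86, 86, 76, 52, 52, 47, 41, 11, -5, -6]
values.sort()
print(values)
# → [-6, -5, 11, 41, 47, 52, 52, 76, 86, 86]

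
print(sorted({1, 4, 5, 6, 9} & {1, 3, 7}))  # [1]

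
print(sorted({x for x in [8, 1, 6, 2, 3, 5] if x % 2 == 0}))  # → [2, 6, 8]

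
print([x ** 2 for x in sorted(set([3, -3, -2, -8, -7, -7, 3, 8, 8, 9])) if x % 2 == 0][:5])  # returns [64, 4, 64]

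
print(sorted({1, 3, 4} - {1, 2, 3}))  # [4]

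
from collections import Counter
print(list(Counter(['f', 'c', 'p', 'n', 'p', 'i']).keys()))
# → ['f', 'c', 'p', 'n', 'i']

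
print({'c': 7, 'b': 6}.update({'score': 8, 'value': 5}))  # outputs None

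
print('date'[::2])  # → dt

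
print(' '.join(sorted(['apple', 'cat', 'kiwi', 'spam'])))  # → apple cat kiwi spam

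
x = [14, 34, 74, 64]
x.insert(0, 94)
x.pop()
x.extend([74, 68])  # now [94, 14, 34, 74, 74, 68]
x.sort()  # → [14, 34, 68, 74, 74, 94]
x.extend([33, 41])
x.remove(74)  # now [14, 34, 68, 74, 94, 33, 41]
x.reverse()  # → [41, 33, 94, 74, 68, 34, 14]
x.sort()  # [14, 33, 34, 41, 68, 74, 94]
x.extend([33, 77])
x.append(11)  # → [14, 33, 34, 41, 68, 74, 94, 33, 77, 11]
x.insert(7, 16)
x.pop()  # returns 11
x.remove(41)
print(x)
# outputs [14, 33, 34, 68, 74, 94, 16, 33, 77]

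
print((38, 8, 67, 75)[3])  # 75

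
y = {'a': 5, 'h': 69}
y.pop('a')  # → 5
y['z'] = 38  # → {'h': 69, 'z': 38}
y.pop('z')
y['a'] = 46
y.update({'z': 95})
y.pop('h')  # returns 69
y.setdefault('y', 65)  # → 65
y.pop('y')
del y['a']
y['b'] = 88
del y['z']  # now {'b': 88}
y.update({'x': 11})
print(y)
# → {'b': 88, 'x': 11}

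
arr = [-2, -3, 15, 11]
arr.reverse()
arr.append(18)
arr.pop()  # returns 18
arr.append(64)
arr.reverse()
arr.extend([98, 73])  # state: [64, -2, -3, 15, 11, 98, 73]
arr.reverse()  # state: [73, 98, 11, 15, -3, -2, 64]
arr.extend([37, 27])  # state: [73, 98, 11, 15, -3, -2, 64, 37, 27]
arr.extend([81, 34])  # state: [73, 98, 11, 15, -3, -2, 64, 37, 27, 81, 34]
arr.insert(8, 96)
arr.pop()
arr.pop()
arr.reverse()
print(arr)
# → [27, 96, 37, 64, -2, -3, 15, 11, 98, 73]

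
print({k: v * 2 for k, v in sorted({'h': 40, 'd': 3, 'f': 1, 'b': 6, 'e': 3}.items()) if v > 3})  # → {'b': 12, 'h': 80}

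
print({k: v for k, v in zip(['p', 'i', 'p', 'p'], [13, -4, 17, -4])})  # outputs {'p': -4, 'i': -4}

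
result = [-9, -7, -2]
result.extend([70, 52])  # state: [-9, -7, -2, 70, 52]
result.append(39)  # [-9, -7, -2, 70, 52, 39]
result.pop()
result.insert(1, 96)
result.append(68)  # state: [-9, 96, -7, -2, 70, 52, 68]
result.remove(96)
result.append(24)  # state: [-9, -7, -2, 70, 52, 68, 24]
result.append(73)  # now [-9, -7, -2, 70, 52, 68, 24, 73]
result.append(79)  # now [-9, -7, -2, 70, 52, 68, 24, 73, 79]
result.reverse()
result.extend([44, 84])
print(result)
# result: [79, 73, 24, 68, 52, 70, -2, -7, -9, 44, 84]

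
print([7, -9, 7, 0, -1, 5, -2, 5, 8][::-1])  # [8, 5, -2, 5, -1, 0, 7, -9, 7]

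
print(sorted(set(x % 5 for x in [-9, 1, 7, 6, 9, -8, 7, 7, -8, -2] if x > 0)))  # [1, 2, 4]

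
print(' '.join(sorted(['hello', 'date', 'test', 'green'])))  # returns date green hello test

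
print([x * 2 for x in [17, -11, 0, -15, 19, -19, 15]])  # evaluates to [34, -22, 0, -30, 38, -38, 30]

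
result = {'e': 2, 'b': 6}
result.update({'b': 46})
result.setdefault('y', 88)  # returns 88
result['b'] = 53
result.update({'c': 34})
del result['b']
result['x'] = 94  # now {'e': 2, 'y': 88, 'c': 34, 'x': 94}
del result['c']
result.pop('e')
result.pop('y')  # 88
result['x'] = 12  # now {'x': 12}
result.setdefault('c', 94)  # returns 94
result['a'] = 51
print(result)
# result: {'x': 12, 'c': 94, 'a': 51}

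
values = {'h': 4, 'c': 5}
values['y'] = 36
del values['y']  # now {'h': 4, 'c': 5}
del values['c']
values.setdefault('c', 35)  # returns 35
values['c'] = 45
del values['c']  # {'h': 4}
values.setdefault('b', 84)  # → 84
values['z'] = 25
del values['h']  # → {'b': 84, 'z': 25}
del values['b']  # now {'z': 25}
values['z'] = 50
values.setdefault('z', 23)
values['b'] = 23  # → {'z': 50, 'b': 23}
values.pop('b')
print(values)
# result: {'z': 50}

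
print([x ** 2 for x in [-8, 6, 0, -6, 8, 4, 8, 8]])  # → [64, 36, 0, 36, 64, 16, 64, 64]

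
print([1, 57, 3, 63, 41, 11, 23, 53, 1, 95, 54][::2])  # [1, 3, 41, 23, 1, 54]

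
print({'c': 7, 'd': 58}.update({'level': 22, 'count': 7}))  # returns None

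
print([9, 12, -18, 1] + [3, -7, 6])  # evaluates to [9, 12, -18, 1, 3, -7, 6]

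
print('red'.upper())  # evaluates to RED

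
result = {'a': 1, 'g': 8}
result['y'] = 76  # {'a': 1, 'g': 8, 'y': 76}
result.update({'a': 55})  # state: {'a': 55, 'g': 8, 'y': 76}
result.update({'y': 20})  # {'a': 55, 'g': 8, 'y': 20}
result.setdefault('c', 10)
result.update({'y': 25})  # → {'a': 55, 'g': 8, 'y': 25, 'c': 10}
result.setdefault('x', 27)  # 27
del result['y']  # {'a': 55, 'g': 8, 'c': 10, 'x': 27}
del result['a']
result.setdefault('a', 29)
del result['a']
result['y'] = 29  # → {'g': 8, 'c': 10, 'x': 27, 'y': 29}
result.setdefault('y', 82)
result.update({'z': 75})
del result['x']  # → {'g': 8, 'c': 10, 'y': 29, 'z': 75}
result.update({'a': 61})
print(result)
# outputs {'g': 8, 'c': 10, 'y': 29, 'z': 75, 'a': 61}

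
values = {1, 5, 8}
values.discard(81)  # {1, 5, 8}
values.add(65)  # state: {1, 5, 8, 65}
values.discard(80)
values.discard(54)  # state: {1, 5, 8, 65}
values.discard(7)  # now {1, 5, 8, 65}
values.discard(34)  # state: {1, 5, 8, 65}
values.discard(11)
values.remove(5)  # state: {1, 8, 65}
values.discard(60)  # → {1, 8, 65}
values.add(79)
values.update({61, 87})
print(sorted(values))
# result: [1, 8, 61, 65, 79, 87]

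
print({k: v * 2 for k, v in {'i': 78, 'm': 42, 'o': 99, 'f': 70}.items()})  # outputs {'i': 156, 'm': 84, 'o': 198, 'f': 140}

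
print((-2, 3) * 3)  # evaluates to (-2, 3, -2, 3, -2, 3)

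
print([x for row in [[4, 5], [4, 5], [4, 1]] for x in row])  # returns [4, 5, 4, 5, 4, 1]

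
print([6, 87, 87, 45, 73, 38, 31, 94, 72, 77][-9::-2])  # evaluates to [87]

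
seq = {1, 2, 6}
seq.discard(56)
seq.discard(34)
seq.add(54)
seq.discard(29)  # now {1, 2, 6, 54}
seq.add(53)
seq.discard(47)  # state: {1, 2, 6, 53, 54}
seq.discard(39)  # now {1, 2, 6, 53, 54}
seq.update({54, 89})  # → {1, 2, 6, 53, 54, 89}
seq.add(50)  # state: {1, 2, 6, 50, 53, 54, 89}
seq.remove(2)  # {1, 6, 50, 53, 54, 89}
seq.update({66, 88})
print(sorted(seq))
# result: [1, 6, 50, 53, 54, 66, 88, 89]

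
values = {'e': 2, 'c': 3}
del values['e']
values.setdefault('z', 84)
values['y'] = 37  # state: {'c': 3, 'z': 84, 'y': 37}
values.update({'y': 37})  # {'c': 3, 'z': 84, 'y': 37}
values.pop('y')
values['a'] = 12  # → {'c': 3, 'z': 84, 'a': 12}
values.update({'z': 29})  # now {'c': 3, 'z': 29, 'a': 12}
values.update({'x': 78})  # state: {'c': 3, 'z': 29, 'a': 12, 'x': 78}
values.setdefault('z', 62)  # 29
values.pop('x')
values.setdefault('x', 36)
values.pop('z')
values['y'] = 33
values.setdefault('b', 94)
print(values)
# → {'c': 3, 'a': 12, 'x': 36, 'y': 33, 'b': 94}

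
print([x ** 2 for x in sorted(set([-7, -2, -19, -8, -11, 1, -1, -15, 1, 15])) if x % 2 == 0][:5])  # [64, 4]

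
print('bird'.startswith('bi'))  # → True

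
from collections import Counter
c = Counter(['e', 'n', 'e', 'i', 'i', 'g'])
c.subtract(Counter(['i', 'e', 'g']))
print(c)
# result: Counter({'e': 1, 'n': 1, 'i': 1, 'g': 0})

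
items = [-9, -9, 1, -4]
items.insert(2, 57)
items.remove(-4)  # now [-9, -9, 57, 1]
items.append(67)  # [-9, -9, 57, 1, 67]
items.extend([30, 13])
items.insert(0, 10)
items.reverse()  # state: [13, 30, 67, 1, 57, -9, -9, 10]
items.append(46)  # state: [13, 30, 67, 1, 57, -9, -9, 10, 46]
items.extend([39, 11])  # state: [13, 30, 67, 1, 57, -9, -9, 10, 46, 39, 11]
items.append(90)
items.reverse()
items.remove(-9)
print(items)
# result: [90, 11, 39, 46, 10, -9, 57, 1, 67, 30, 13]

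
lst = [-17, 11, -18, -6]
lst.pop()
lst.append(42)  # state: [-17, 11, -18, 42]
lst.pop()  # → 42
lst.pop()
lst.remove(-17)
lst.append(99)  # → [11, 99]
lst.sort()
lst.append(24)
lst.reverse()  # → [24, 99, 11]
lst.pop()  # 11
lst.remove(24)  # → [99]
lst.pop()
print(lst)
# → []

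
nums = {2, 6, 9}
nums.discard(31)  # {2, 6, 9}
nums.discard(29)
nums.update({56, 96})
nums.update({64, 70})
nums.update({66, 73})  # {2, 6, 9, 56, 64, 66, 70, 73, 96}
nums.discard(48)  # {2, 6, 9, 56, 64, 66, 70, 73, 96}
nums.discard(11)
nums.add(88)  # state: {2, 6, 9, 56, 64, 66, 70, 73, 88, 96}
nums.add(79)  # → {2, 6, 9, 56, 64, 66, 70, 73, 79, 88, 96}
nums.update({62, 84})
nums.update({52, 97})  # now {2, 6, 9, 52, 56, 62, 64, 66, 70, 73, 79, 84, 88, 96, 97}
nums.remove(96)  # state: {2, 6, 9, 52, 56, 62, 64, 66, 70, 73, 79, 84, 88, 97}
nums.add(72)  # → {2, 6, 9, 52, 56, 62, 64, 66, 70, 72, 73, 79, 84, 88, 97}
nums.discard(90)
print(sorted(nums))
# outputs [2, 6, 9, 52, 56, 62, 64, 66, 70, 72, 73, 79, 84, 88, 97]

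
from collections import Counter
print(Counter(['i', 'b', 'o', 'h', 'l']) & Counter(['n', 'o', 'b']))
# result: Counter({'b': 1, 'o': 1})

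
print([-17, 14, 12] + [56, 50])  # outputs [-17, 14, 12, 56, 50]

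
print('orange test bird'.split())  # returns ['orange', 'test', 'bird']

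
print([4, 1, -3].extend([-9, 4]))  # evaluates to None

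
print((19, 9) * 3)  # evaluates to (19, 9, 19, 9, 19, 9)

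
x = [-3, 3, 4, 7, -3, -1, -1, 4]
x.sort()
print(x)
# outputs [-3, -3, -1, -1, 3, 4, 4, 7]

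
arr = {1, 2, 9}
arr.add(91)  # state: {1, 2, 9, 91}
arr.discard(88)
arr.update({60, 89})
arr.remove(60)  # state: {1, 2, 9, 89, 91}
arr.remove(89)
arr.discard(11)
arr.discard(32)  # {1, 2, 9, 91}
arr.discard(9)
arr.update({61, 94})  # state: {1, 2, 61, 91, 94}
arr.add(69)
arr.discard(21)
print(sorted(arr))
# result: [1, 2, 61, 69, 91, 94]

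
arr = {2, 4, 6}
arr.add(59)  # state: {2, 4, 6, 59}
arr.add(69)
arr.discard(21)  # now {2, 4, 6, 59, 69}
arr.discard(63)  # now {2, 4, 6, 59, 69}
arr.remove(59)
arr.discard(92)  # {2, 4, 6, 69}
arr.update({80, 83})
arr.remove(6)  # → {2, 4, 69, 80, 83}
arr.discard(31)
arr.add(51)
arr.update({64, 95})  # {2, 4, 51, 64, 69, 80, 83, 95}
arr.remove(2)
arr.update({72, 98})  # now {4, 51, 64, 69, 72, 80, 83, 95, 98}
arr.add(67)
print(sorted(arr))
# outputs [4, 51, 64, 67, 69, 72, 80, 83, 95, 98]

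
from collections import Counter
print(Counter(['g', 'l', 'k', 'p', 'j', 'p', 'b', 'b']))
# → Counter({'p': 2, 'b': 2, 'g': 1, 'l': 1, 'k': 1, 'j': 1})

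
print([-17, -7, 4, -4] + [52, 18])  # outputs [-17, -7, 4, -4, 52, 18]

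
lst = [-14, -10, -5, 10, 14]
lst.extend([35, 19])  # [-14, -10, -5, 10, 14, 35, 19]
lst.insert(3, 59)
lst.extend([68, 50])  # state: [-14, -10, -5, 59, 10, 14, 35, 19, 68, 50]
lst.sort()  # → [-14, -10, -5, 10, 14, 19, 35, 50, 59, 68]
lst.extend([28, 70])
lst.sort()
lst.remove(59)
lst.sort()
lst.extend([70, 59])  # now [-14, -10, -5, 10, 14, 19, 28, 35, 50, 68, 70, 70, 59]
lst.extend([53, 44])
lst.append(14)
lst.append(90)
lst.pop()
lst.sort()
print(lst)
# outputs [-14, -10, -5, 10, 14, 14, 19, 28, 35, 44, 50, 53, 59, 68, 70, 70]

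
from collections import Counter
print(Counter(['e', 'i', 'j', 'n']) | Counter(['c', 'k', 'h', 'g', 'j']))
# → Counter({'e': 1, 'i': 1, 'j': 1, 'n': 1, 'c': 1, 'k': 1, 'h': 1, 'g': 1})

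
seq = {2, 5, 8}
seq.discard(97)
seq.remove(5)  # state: {2, 8}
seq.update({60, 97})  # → {2, 8, 60, 97}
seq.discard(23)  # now {2, 8, 60, 97}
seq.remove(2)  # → {8, 60, 97}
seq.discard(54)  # {8, 60, 97}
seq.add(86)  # {8, 60, 86, 97}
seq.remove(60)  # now {8, 86, 97}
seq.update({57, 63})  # {8, 57, 63, 86, 97}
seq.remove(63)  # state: {8, 57, 86, 97}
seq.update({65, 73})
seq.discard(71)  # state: {8, 57, 65, 73, 86, 97}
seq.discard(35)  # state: {8, 57, 65, 73, 86, 97}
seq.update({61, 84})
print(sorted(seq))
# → [8, 57, 61, 65, 73, 84, 86, 97]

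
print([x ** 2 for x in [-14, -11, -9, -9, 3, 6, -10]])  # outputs [196, 121, 81, 81, 9, 36, 100]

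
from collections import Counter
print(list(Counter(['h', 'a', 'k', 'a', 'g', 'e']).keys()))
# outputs ['h', 'a', 'k', 'g', 'e']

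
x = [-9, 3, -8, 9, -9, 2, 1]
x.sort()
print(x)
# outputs [-9, -9, -8, 1, 2, 3, 9]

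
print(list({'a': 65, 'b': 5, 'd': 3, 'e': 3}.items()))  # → [('a', 65), ('b', 5), ('d', 3), ('e', 3)]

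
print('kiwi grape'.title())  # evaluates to Kiwi Grape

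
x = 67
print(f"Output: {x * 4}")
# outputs Output: 268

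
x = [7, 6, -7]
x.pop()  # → -7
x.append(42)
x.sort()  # [6, 7, 42]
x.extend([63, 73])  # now [6, 7, 42, 63, 73]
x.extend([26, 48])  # [6, 7, 42, 63, 73, 26, 48]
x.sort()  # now [6, 7, 26, 42, 48, 63, 73]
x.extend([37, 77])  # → [6, 7, 26, 42, 48, 63, 73, 37, 77]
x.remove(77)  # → [6, 7, 26, 42, 48, 63, 73, 37]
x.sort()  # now [6, 7, 26, 37, 42, 48, 63, 73]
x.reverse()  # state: [73, 63, 48, 42, 37, 26, 7, 6]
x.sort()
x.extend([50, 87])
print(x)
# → [6, 7, 26, 37, 42, 48, 63, 73, 50, 87]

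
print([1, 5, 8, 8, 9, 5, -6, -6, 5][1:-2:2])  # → [5, 8, 5]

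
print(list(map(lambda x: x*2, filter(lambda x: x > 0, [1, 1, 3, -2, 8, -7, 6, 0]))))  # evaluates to [2, 2, 6, 16, 12]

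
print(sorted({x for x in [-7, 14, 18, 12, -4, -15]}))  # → [-15, -7, -4, 12, 14, 18]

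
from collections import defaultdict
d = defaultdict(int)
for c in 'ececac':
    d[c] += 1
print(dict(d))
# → {'e': 2, 'c': 3, 'a': 1}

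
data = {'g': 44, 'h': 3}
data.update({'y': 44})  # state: {'g': 44, 'h': 3, 'y': 44}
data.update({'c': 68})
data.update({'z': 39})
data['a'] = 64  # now {'g': 44, 'h': 3, 'y': 44, 'c': 68, 'z': 39, 'a': 64}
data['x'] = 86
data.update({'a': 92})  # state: {'g': 44, 'h': 3, 'y': 44, 'c': 68, 'z': 39, 'a': 92, 'x': 86}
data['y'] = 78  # {'g': 44, 'h': 3, 'y': 78, 'c': 68, 'z': 39, 'a': 92, 'x': 86}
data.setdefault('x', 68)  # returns 86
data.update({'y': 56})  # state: {'g': 44, 'h': 3, 'y': 56, 'c': 68, 'z': 39, 'a': 92, 'x': 86}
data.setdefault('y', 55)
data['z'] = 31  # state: {'g': 44, 'h': 3, 'y': 56, 'c': 68, 'z': 31, 'a': 92, 'x': 86}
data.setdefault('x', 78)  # 86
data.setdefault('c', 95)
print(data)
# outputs {'g': 44, 'h': 3, 'y': 56, 'c': 68, 'z': 31, 'a': 92, 'x': 86}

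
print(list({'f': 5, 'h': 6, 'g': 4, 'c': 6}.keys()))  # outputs ['f', 'h', 'g', 'c']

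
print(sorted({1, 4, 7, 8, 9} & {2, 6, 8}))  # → [8]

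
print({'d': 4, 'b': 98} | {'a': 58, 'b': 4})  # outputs {'d': 4, 'b': 4, 'a': 58}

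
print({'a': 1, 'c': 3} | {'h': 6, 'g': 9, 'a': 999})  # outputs {'a': 999, 'c': 3, 'h': 6, 'g': 9}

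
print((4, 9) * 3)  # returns (4, 9, 4, 9, 4, 9)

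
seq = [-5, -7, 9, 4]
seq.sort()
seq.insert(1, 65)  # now [-7, 65, -5, 4, 9]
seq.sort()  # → [-7, -5, 4, 9, 65]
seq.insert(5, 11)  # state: [-7, -5, 4, 9, 65, 11]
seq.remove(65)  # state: [-7, -5, 4, 9, 11]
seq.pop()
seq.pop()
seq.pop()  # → 4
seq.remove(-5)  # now [-7]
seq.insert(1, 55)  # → [-7, 55]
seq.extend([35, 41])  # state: [-7, 55, 35, 41]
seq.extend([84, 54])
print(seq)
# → [-7, 55, 35, 41, 84, 54]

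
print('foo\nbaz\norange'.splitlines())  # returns ['foo', 'baz', 'orange']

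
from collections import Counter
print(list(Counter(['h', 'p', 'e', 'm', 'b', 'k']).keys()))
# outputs ['h', 'p', 'e', 'm', 'b', 'k']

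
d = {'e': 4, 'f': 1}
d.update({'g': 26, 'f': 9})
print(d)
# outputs {'e': 4, 'f': 9, 'g': 26}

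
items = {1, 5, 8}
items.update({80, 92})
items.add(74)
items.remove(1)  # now {5, 8, 74, 80, 92}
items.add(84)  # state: {5, 8, 74, 80, 84, 92}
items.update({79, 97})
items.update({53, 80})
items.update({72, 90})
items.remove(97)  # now {5, 8, 53, 72, 74, 79, 80, 84, 90, 92}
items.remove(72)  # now {5, 8, 53, 74, 79, 80, 84, 90, 92}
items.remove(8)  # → {5, 53, 74, 79, 80, 84, 90, 92}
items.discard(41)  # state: {5, 53, 74, 79, 80, 84, 90, 92}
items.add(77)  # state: {5, 53, 74, 77, 79, 80, 84, 90, 92}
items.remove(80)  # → {5, 53, 74, 77, 79, 84, 90, 92}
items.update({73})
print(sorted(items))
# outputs [5, 53, 73, 74, 77, 79, 84, 90, 92]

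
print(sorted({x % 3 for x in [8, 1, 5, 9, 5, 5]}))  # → [0, 1, 2]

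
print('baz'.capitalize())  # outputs Baz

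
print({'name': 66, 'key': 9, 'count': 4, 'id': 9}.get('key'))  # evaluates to 9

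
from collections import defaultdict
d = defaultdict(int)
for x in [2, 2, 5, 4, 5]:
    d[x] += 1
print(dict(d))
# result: {2: 2, 5: 2, 4: 1}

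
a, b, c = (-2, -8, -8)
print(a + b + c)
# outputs -18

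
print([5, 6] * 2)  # [5, 6, 5, 6]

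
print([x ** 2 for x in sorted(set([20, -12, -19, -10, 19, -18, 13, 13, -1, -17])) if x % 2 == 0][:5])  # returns [324, 144, 100, 400]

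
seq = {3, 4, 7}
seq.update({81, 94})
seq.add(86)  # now {3, 4, 7, 81, 86, 94}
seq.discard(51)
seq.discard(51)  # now {3, 4, 7, 81, 86, 94}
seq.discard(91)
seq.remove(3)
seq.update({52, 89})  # {4, 7, 52, 81, 86, 89, 94}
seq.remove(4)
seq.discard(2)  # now {7, 52, 81, 86, 89, 94}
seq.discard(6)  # {7, 52, 81, 86, 89, 94}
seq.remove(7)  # {52, 81, 86, 89, 94}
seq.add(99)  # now {52, 81, 86, 89, 94, 99}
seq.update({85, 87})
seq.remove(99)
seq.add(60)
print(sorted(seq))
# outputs [52, 60, 81, 85, 86, 87, 89, 94]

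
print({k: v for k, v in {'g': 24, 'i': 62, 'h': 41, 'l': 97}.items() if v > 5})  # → {'g': 24, 'i': 62, 'h': 41, 'l': 97}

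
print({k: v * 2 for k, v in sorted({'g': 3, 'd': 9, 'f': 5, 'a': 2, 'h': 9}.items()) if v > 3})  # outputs {'d': 18, 'f': 10, 'h': 18}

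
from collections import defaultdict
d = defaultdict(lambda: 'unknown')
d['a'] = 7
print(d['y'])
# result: unknown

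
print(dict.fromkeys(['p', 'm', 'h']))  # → {'p': None, 'm': None, 'h': None}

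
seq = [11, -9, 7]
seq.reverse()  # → [7, -9, 11]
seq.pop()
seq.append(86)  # [7, -9, 86]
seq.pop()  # 86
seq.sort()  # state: [-9, 7]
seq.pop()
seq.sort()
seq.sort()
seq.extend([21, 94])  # [-9, 21, 94]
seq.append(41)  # [-9, 21, 94, 41]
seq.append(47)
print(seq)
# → [-9, 21, 94, 41, 47]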